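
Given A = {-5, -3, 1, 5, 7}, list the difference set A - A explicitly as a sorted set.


A - A = {a - a' : a, a' ∈ A}.
Compute a - a' for each ordered pair (a, a'):
a = -5: -5--5=0, -5--3=-2, -5-1=-6, -5-5=-10, -5-7=-12
a = -3: -3--5=2, -3--3=0, -3-1=-4, -3-5=-8, -3-7=-10
a = 1: 1--5=6, 1--3=4, 1-1=0, 1-5=-4, 1-7=-6
a = 5: 5--5=10, 5--3=8, 5-1=4, 5-5=0, 5-7=-2
a = 7: 7--5=12, 7--3=10, 7-1=6, 7-5=2, 7-7=0
Collecting distinct values (and noting 0 appears from a-a):
A - A = {-12, -10, -8, -6, -4, -2, 0, 2, 4, 6, 8, 10, 12}
|A - A| = 13

A - A = {-12, -10, -8, -6, -4, -2, 0, 2, 4, 6, 8, 10, 12}


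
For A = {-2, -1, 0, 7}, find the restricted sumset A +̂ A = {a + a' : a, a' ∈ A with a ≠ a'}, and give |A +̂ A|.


Restricted sumset: A +̂ A = {a + a' : a ∈ A, a' ∈ A, a ≠ a'}.
Equivalently, take A + A and drop any sum 2a that is achievable ONLY as a + a for a ∈ A (i.e. sums representable only with equal summands).
Enumerate pairs (a, a') with a < a' (symmetric, so each unordered pair gives one sum; this covers all a ≠ a'):
  -2 + -1 = -3
  -2 + 0 = -2
  -2 + 7 = 5
  -1 + 0 = -1
  -1 + 7 = 6
  0 + 7 = 7
Collected distinct sums: {-3, -2, -1, 5, 6, 7}
|A +̂ A| = 6
(Reference bound: |A +̂ A| ≥ 2|A| - 3 for |A| ≥ 2, with |A| = 4 giving ≥ 5.)

|A +̂ A| = 6


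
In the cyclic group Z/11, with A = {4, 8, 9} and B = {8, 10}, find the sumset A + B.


Work in Z/11Z: reduce every sum a + b modulo 11.
Enumerate all 6 pairs:
a = 4: 4+8=1, 4+10=3
a = 8: 8+8=5, 8+10=7
a = 9: 9+8=6, 9+10=8
Distinct residues collected: {1, 3, 5, 6, 7, 8}
|A + B| = 6 (out of 11 total residues).

A + B = {1, 3, 5, 6, 7, 8}


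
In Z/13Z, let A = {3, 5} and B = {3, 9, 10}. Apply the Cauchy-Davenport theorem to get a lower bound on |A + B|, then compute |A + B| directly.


Cauchy-Davenport: |A + B| ≥ min(p, |A| + |B| - 1) for A, B nonempty in Z/pZ.
|A| = 2, |B| = 3, p = 13.
CD lower bound = min(13, 2 + 3 - 1) = min(13, 4) = 4.
Compute A + B mod 13 directly:
a = 3: 3+3=6, 3+9=12, 3+10=0
a = 5: 5+3=8, 5+9=1, 5+10=2
A + B = {0, 1, 2, 6, 8, 12}, so |A + B| = 6.
Verify: 6 ≥ 4? Yes ✓.

CD lower bound = 4, actual |A + B| = 6.


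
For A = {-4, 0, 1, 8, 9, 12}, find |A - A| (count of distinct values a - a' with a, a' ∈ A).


A - A = {a - a' : a, a' ∈ A}; |A| = 6.
Bounds: 2|A|-1 ≤ |A - A| ≤ |A|² - |A| + 1, i.e. 11 ≤ |A - A| ≤ 31.
Note: 0 ∈ A - A always (from a - a). The set is symmetric: if d ∈ A - A then -d ∈ A - A.
Enumerate nonzero differences d = a - a' with a > a' (then include -d):
Positive differences: {1, 3, 4, 5, 7, 8, 9, 11, 12, 13, 16}
Full difference set: {0} ∪ (positive diffs) ∪ (negative diffs).
|A - A| = 1 + 2·11 = 23 (matches direct enumeration: 23).

|A - A| = 23


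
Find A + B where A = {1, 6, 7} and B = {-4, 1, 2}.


A + B = {a + b : a ∈ A, b ∈ B}.
Enumerate all |A|·|B| = 3·3 = 9 pairs (a, b) and collect distinct sums.
a = 1: 1+-4=-3, 1+1=2, 1+2=3
a = 6: 6+-4=2, 6+1=7, 6+2=8
a = 7: 7+-4=3, 7+1=8, 7+2=9
Collecting distinct sums: A + B = {-3, 2, 3, 7, 8, 9}
|A + B| = 6

A + B = {-3, 2, 3, 7, 8, 9}


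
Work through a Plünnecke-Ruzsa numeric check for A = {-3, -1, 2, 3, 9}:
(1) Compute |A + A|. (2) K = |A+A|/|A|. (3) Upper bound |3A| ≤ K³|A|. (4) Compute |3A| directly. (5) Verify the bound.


|A| = 5.
Step 1: Compute A + A by enumerating all 25 pairs.
A + A = {-6, -4, -2, -1, 0, 1, 2, 4, 5, 6, 8, 11, 12, 18}, so |A + A| = 14.
Step 2: Doubling constant K = |A + A|/|A| = 14/5 = 14/5 ≈ 2.8000.
Step 3: Plünnecke-Ruzsa gives |3A| ≤ K³·|A| = (2.8000)³ · 5 ≈ 109.7600.
Step 4: Compute 3A = A + A + A directly by enumerating all triples (a,b,c) ∈ A³; |3A| = 26.
Step 5: Check 26 ≤ 109.7600? Yes ✓.

K = 14/5, Plünnecke-Ruzsa bound K³|A| ≈ 109.7600, |3A| = 26, inequality holds.


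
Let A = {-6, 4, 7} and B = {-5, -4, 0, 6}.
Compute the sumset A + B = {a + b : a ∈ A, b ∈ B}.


A + B = {a + b : a ∈ A, b ∈ B}.
Enumerate all |A|·|B| = 3·4 = 12 pairs (a, b) and collect distinct sums.
a = -6: -6+-5=-11, -6+-4=-10, -6+0=-6, -6+6=0
a = 4: 4+-5=-1, 4+-4=0, 4+0=4, 4+6=10
a = 7: 7+-5=2, 7+-4=3, 7+0=7, 7+6=13
Collecting distinct sums: A + B = {-11, -10, -6, -1, 0, 2, 3, 4, 7, 10, 13}
|A + B| = 11

A + B = {-11, -10, -6, -1, 0, 2, 3, 4, 7, 10, 13}


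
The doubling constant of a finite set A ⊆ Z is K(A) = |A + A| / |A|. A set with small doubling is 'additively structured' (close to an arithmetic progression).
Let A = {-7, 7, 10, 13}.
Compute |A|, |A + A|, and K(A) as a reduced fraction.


|A| = 4.
Compute A + A by enumerating all 16 pairs.
A + A = {-14, 0, 3, 6, 14, 17, 20, 23, 26}, so |A + A| = 9.
K = |A + A| / |A| = 9/4 (already in lowest terms) ≈ 2.2500.
Reference: AP of size 4 gives K = 7/4 ≈ 1.7500; a fully generic set of size 4 gives K ≈ 2.5000.

|A| = 4, |A + A| = 9, K = 9/4.


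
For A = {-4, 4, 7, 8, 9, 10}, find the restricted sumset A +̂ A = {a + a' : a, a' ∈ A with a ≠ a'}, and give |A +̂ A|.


Restricted sumset: A +̂ A = {a + a' : a ∈ A, a' ∈ A, a ≠ a'}.
Equivalently, take A + A and drop any sum 2a that is achievable ONLY as a + a for a ∈ A (i.e. sums representable only with equal summands).
Enumerate pairs (a, a') with a < a' (symmetric, so each unordered pair gives one sum; this covers all a ≠ a'):
  -4 + 4 = 0
  -4 + 7 = 3
  -4 + 8 = 4
  -4 + 9 = 5
  -4 + 10 = 6
  4 + 7 = 11
  4 + 8 = 12
  4 + 9 = 13
  4 + 10 = 14
  7 + 8 = 15
  7 + 9 = 16
  7 + 10 = 17
  8 + 9 = 17
  8 + 10 = 18
  9 + 10 = 19
Collected distinct sums: {0, 3, 4, 5, 6, 11, 12, 13, 14, 15, 16, 17, 18, 19}
|A +̂ A| = 14
(Reference bound: |A +̂ A| ≥ 2|A| - 3 for |A| ≥ 2, with |A| = 6 giving ≥ 9.)

|A +̂ A| = 14


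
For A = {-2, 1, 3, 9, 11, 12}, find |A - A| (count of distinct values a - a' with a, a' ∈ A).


A - A = {a - a' : a, a' ∈ A}; |A| = 6.
Bounds: 2|A|-1 ≤ |A - A| ≤ |A|² - |A| + 1, i.e. 11 ≤ |A - A| ≤ 31.
Note: 0 ∈ A - A always (from a - a). The set is symmetric: if d ∈ A - A then -d ∈ A - A.
Enumerate nonzero differences d = a - a' with a > a' (then include -d):
Positive differences: {1, 2, 3, 5, 6, 8, 9, 10, 11, 13, 14}
Full difference set: {0} ∪ (positive diffs) ∪ (negative diffs).
|A - A| = 1 + 2·11 = 23 (matches direct enumeration: 23).

|A - A| = 23


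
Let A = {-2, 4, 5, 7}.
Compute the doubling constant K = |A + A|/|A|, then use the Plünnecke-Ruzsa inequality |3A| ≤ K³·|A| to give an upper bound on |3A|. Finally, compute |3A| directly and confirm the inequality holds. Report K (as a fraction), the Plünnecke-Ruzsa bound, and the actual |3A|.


|A| = 4.
Step 1: Compute A + A by enumerating all 16 pairs.
A + A = {-4, 2, 3, 5, 8, 9, 10, 11, 12, 14}, so |A + A| = 10.
Step 2: Doubling constant K = |A + A|/|A| = 10/4 = 10/4 ≈ 2.5000.
Step 3: Plünnecke-Ruzsa gives |3A| ≤ K³·|A| = (2.5000)³ · 4 ≈ 62.5000.
Step 4: Compute 3A = A + A + A directly by enumerating all triples (a,b,c) ∈ A³; |3A| = 18.
Step 5: Check 18 ≤ 62.5000? Yes ✓.

K = 10/4, Plünnecke-Ruzsa bound K³|A| ≈ 62.5000, |3A| = 18, inequality holds.


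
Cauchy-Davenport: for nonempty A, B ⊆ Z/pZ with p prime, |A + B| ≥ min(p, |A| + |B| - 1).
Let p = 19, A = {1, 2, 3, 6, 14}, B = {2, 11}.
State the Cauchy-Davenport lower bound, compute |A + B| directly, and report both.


Cauchy-Davenport: |A + B| ≥ min(p, |A| + |B| - 1) for A, B nonempty in Z/pZ.
|A| = 5, |B| = 2, p = 19.
CD lower bound = min(19, 5 + 2 - 1) = min(19, 6) = 6.
Compute A + B mod 19 directly:
a = 1: 1+2=3, 1+11=12
a = 2: 2+2=4, 2+11=13
a = 3: 3+2=5, 3+11=14
a = 6: 6+2=8, 6+11=17
a = 14: 14+2=16, 14+11=6
A + B = {3, 4, 5, 6, 8, 12, 13, 14, 16, 17}, so |A + B| = 10.
Verify: 10 ≥ 6? Yes ✓.

CD lower bound = 6, actual |A + B| = 10.


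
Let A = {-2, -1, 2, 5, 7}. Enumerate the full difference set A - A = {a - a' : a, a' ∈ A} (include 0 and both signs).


A - A = {a - a' : a, a' ∈ A}.
Compute a - a' for each ordered pair (a, a'):
a = -2: -2--2=0, -2--1=-1, -2-2=-4, -2-5=-7, -2-7=-9
a = -1: -1--2=1, -1--1=0, -1-2=-3, -1-5=-6, -1-7=-8
a = 2: 2--2=4, 2--1=3, 2-2=0, 2-5=-3, 2-7=-5
a = 5: 5--2=7, 5--1=6, 5-2=3, 5-5=0, 5-7=-2
a = 7: 7--2=9, 7--1=8, 7-2=5, 7-5=2, 7-7=0
Collecting distinct values (and noting 0 appears from a-a):
A - A = {-9, -8, -7, -6, -5, -4, -3, -2, -1, 0, 1, 2, 3, 4, 5, 6, 7, 8, 9}
|A - A| = 19

A - A = {-9, -8, -7, -6, -5, -4, -3, -2, -1, 0, 1, 2, 3, 4, 5, 6, 7, 8, 9}


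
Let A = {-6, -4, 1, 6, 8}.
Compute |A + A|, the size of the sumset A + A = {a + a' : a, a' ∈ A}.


A + A = {a + a' : a, a' ∈ A}; |A| = 5.
General bounds: 2|A| - 1 ≤ |A + A| ≤ |A|(|A|+1)/2, i.e. 9 ≤ |A + A| ≤ 15.
Lower bound 2|A|-1 is attained iff A is an arithmetic progression.
Enumerate sums a + a' for a ≤ a' (symmetric, so this suffices):
a = -6: -6+-6=-12, -6+-4=-10, -6+1=-5, -6+6=0, -6+8=2
a = -4: -4+-4=-8, -4+1=-3, -4+6=2, -4+8=4
a = 1: 1+1=2, 1+6=7, 1+8=9
a = 6: 6+6=12, 6+8=14
a = 8: 8+8=16
Distinct sums: {-12, -10, -8, -5, -3, 0, 2, 4, 7, 9, 12, 14, 16}
|A + A| = 13

|A + A| = 13


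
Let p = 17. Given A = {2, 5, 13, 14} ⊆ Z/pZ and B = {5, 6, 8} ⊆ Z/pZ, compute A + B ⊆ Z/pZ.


Work in Z/17Z: reduce every sum a + b modulo 17.
Enumerate all 12 pairs:
a = 2: 2+5=7, 2+6=8, 2+8=10
a = 5: 5+5=10, 5+6=11, 5+8=13
a = 13: 13+5=1, 13+6=2, 13+8=4
a = 14: 14+5=2, 14+6=3, 14+8=5
Distinct residues collected: {1, 2, 3, 4, 5, 7, 8, 10, 11, 13}
|A + B| = 10 (out of 17 total residues).

A + B = {1, 2, 3, 4, 5, 7, 8, 10, 11, 13}


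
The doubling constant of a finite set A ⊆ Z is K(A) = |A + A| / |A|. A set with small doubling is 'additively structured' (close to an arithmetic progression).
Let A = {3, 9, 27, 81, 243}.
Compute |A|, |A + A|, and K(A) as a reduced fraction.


|A| = 5.
Compute A + A by enumerating all 25 pairs.
A + A = {6, 12, 18, 30, 36, 54, 84, 90, 108, 162, 246, 252, 270, 324, 486}, so |A + A| = 15.
K = |A + A| / |A| = 15/5 = 3/1 ≈ 3.0000.
Reference: AP of size 5 gives K = 9/5 ≈ 1.8000; a fully generic set of size 5 gives K ≈ 3.0000.

|A| = 5, |A + A| = 15, K = 15/5 = 3/1.


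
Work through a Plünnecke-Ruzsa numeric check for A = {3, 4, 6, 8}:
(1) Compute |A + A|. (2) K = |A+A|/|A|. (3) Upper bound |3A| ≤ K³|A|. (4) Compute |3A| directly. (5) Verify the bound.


|A| = 4.
Step 1: Compute A + A by enumerating all 16 pairs.
A + A = {6, 7, 8, 9, 10, 11, 12, 14, 16}, so |A + A| = 9.
Step 2: Doubling constant K = |A + A|/|A| = 9/4 = 9/4 ≈ 2.2500.
Step 3: Plünnecke-Ruzsa gives |3A| ≤ K³·|A| = (2.2500)³ · 4 ≈ 45.5625.
Step 4: Compute 3A = A + A + A directly by enumerating all triples (a,b,c) ∈ A³; |3A| = 14.
Step 5: Check 14 ≤ 45.5625? Yes ✓.

K = 9/4, Plünnecke-Ruzsa bound K³|A| ≈ 45.5625, |3A| = 14, inequality holds.


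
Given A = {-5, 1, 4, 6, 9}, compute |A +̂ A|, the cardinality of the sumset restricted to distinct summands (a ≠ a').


Restricted sumset: A +̂ A = {a + a' : a ∈ A, a' ∈ A, a ≠ a'}.
Equivalently, take A + A and drop any sum 2a that is achievable ONLY as a + a for a ∈ A (i.e. sums representable only with equal summands).
Enumerate pairs (a, a') with a < a' (symmetric, so each unordered pair gives one sum; this covers all a ≠ a'):
  -5 + 1 = -4
  -5 + 4 = -1
  -5 + 6 = 1
  -5 + 9 = 4
  1 + 4 = 5
  1 + 6 = 7
  1 + 9 = 10
  4 + 6 = 10
  4 + 9 = 13
  6 + 9 = 15
Collected distinct sums: {-4, -1, 1, 4, 5, 7, 10, 13, 15}
|A +̂ A| = 9
(Reference bound: |A +̂ A| ≥ 2|A| - 3 for |A| ≥ 2, with |A| = 5 giving ≥ 7.)

|A +̂ A| = 9


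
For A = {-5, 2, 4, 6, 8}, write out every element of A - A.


A - A = {a - a' : a, a' ∈ A}.
Compute a - a' for each ordered pair (a, a'):
a = -5: -5--5=0, -5-2=-7, -5-4=-9, -5-6=-11, -5-8=-13
a = 2: 2--5=7, 2-2=0, 2-4=-2, 2-6=-4, 2-8=-6
a = 4: 4--5=9, 4-2=2, 4-4=0, 4-6=-2, 4-8=-4
a = 6: 6--5=11, 6-2=4, 6-4=2, 6-6=0, 6-8=-2
a = 8: 8--5=13, 8-2=6, 8-4=4, 8-6=2, 8-8=0
Collecting distinct values (and noting 0 appears from a-a):
A - A = {-13, -11, -9, -7, -6, -4, -2, 0, 2, 4, 6, 7, 9, 11, 13}
|A - A| = 15

A - A = {-13, -11, -9, -7, -6, -4, -2, 0, 2, 4, 6, 7, 9, 11, 13}


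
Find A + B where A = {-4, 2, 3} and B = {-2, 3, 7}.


A + B = {a + b : a ∈ A, b ∈ B}.
Enumerate all |A|·|B| = 3·3 = 9 pairs (a, b) and collect distinct sums.
a = -4: -4+-2=-6, -4+3=-1, -4+7=3
a = 2: 2+-2=0, 2+3=5, 2+7=9
a = 3: 3+-2=1, 3+3=6, 3+7=10
Collecting distinct sums: A + B = {-6, -1, 0, 1, 3, 5, 6, 9, 10}
|A + B| = 9

A + B = {-6, -1, 0, 1, 3, 5, 6, 9, 10}


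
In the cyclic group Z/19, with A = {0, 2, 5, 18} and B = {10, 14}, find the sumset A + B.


Work in Z/19Z: reduce every sum a + b modulo 19.
Enumerate all 8 pairs:
a = 0: 0+10=10, 0+14=14
a = 2: 2+10=12, 2+14=16
a = 5: 5+10=15, 5+14=0
a = 18: 18+10=9, 18+14=13
Distinct residues collected: {0, 9, 10, 12, 13, 14, 15, 16}
|A + B| = 8 (out of 19 total residues).

A + B = {0, 9, 10, 12, 13, 14, 15, 16}


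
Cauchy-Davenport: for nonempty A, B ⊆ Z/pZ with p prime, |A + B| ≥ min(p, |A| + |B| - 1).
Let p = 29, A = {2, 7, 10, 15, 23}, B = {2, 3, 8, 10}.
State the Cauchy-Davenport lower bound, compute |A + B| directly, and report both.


Cauchy-Davenport: |A + B| ≥ min(p, |A| + |B| - 1) for A, B nonempty in Z/pZ.
|A| = 5, |B| = 4, p = 29.
CD lower bound = min(29, 5 + 4 - 1) = min(29, 8) = 8.
Compute A + B mod 29 directly:
a = 2: 2+2=4, 2+3=5, 2+8=10, 2+10=12
a = 7: 7+2=9, 7+3=10, 7+8=15, 7+10=17
a = 10: 10+2=12, 10+3=13, 10+8=18, 10+10=20
a = 15: 15+2=17, 15+3=18, 15+8=23, 15+10=25
a = 23: 23+2=25, 23+3=26, 23+8=2, 23+10=4
A + B = {2, 4, 5, 9, 10, 12, 13, 15, 17, 18, 20, 23, 25, 26}, so |A + B| = 14.
Verify: 14 ≥ 8? Yes ✓.

CD lower bound = 8, actual |A + B| = 14.


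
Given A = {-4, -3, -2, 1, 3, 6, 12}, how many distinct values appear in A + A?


A + A = {a + a' : a, a' ∈ A}; |A| = 7.
General bounds: 2|A| - 1 ≤ |A + A| ≤ |A|(|A|+1)/2, i.e. 13 ≤ |A + A| ≤ 28.
Lower bound 2|A|-1 is attained iff A is an arithmetic progression.
Enumerate sums a + a' for a ≤ a' (symmetric, so this suffices):
a = -4: -4+-4=-8, -4+-3=-7, -4+-2=-6, -4+1=-3, -4+3=-1, -4+6=2, -4+12=8
a = -3: -3+-3=-6, -3+-2=-5, -3+1=-2, -3+3=0, -3+6=3, -3+12=9
a = -2: -2+-2=-4, -2+1=-1, -2+3=1, -2+6=4, -2+12=10
a = 1: 1+1=2, 1+3=4, 1+6=7, 1+12=13
a = 3: 3+3=6, 3+6=9, 3+12=15
a = 6: 6+6=12, 6+12=18
a = 12: 12+12=24
Distinct sums: {-8, -7, -6, -5, -4, -3, -2, -1, 0, 1, 2, 3, 4, 6, 7, 8, 9, 10, 12, 13, 15, 18, 24}
|A + A| = 23

|A + A| = 23


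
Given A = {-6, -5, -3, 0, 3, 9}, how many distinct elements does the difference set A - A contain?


A - A = {a - a' : a, a' ∈ A}; |A| = 6.
Bounds: 2|A|-1 ≤ |A - A| ≤ |A|² - |A| + 1, i.e. 11 ≤ |A - A| ≤ 31.
Note: 0 ∈ A - A always (from a - a). The set is symmetric: if d ∈ A - A then -d ∈ A - A.
Enumerate nonzero differences d = a - a' with a > a' (then include -d):
Positive differences: {1, 2, 3, 5, 6, 8, 9, 12, 14, 15}
Full difference set: {0} ∪ (positive diffs) ∪ (negative diffs).
|A - A| = 1 + 2·10 = 21 (matches direct enumeration: 21).

|A - A| = 21


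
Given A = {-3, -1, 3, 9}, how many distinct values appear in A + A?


A + A = {a + a' : a, a' ∈ A}; |A| = 4.
General bounds: 2|A| - 1 ≤ |A + A| ≤ |A|(|A|+1)/2, i.e. 7 ≤ |A + A| ≤ 10.
Lower bound 2|A|-1 is attained iff A is an arithmetic progression.
Enumerate sums a + a' for a ≤ a' (symmetric, so this suffices):
a = -3: -3+-3=-6, -3+-1=-4, -3+3=0, -3+9=6
a = -1: -1+-1=-2, -1+3=2, -1+9=8
a = 3: 3+3=6, 3+9=12
a = 9: 9+9=18
Distinct sums: {-6, -4, -2, 0, 2, 6, 8, 12, 18}
|A + A| = 9

|A + A| = 9


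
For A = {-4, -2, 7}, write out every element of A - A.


A - A = {a - a' : a, a' ∈ A}.
Compute a - a' for each ordered pair (a, a'):
a = -4: -4--4=0, -4--2=-2, -4-7=-11
a = -2: -2--4=2, -2--2=0, -2-7=-9
a = 7: 7--4=11, 7--2=9, 7-7=0
Collecting distinct values (and noting 0 appears from a-a):
A - A = {-11, -9, -2, 0, 2, 9, 11}
|A - A| = 7

A - A = {-11, -9, -2, 0, 2, 9, 11}


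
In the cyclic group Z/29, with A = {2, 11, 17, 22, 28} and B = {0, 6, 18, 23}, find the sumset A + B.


Work in Z/29Z: reduce every sum a + b modulo 29.
Enumerate all 20 pairs:
a = 2: 2+0=2, 2+6=8, 2+18=20, 2+23=25
a = 11: 11+0=11, 11+6=17, 11+18=0, 11+23=5
a = 17: 17+0=17, 17+6=23, 17+18=6, 17+23=11
a = 22: 22+0=22, 22+6=28, 22+18=11, 22+23=16
a = 28: 28+0=28, 28+6=5, 28+18=17, 28+23=22
Distinct residues collected: {0, 2, 5, 6, 8, 11, 16, 17, 20, 22, 23, 25, 28}
|A + B| = 13 (out of 29 total residues).

A + B = {0, 2, 5, 6, 8, 11, 16, 17, 20, 22, 23, 25, 28}


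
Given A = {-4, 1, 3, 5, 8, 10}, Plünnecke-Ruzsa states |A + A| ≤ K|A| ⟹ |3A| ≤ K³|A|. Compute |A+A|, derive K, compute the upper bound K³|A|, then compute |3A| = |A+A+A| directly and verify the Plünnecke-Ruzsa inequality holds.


|A| = 6.
Step 1: Compute A + A by enumerating all 36 pairs.
A + A = {-8, -3, -1, 1, 2, 4, 6, 8, 9, 10, 11, 13, 15, 16, 18, 20}, so |A + A| = 16.
Step 2: Doubling constant K = |A + A|/|A| = 16/6 = 16/6 ≈ 2.6667.
Step 3: Plünnecke-Ruzsa gives |3A| ≤ K³·|A| = (2.6667)³ · 6 ≈ 113.7778.
Step 4: Compute 3A = A + A + A directly by enumerating all triples (a,b,c) ∈ A³; |3A| = 31.
Step 5: Check 31 ≤ 113.7778? Yes ✓.

K = 16/6, Plünnecke-Ruzsa bound K³|A| ≈ 113.7778, |3A| = 31, inequality holds.


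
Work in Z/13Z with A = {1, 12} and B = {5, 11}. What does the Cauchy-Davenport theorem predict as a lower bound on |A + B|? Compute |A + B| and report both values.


Cauchy-Davenport: |A + B| ≥ min(p, |A| + |B| - 1) for A, B nonempty in Z/pZ.
|A| = 2, |B| = 2, p = 13.
CD lower bound = min(13, 2 + 2 - 1) = min(13, 3) = 3.
Compute A + B mod 13 directly:
a = 1: 1+5=6, 1+11=12
a = 12: 12+5=4, 12+11=10
A + B = {4, 6, 10, 12}, so |A + B| = 4.
Verify: 4 ≥ 3? Yes ✓.

CD lower bound = 3, actual |A + B| = 4.


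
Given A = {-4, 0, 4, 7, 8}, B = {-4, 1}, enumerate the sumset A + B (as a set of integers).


A + B = {a + b : a ∈ A, b ∈ B}.
Enumerate all |A|·|B| = 5·2 = 10 pairs (a, b) and collect distinct sums.
a = -4: -4+-4=-8, -4+1=-3
a = 0: 0+-4=-4, 0+1=1
a = 4: 4+-4=0, 4+1=5
a = 7: 7+-4=3, 7+1=8
a = 8: 8+-4=4, 8+1=9
Collecting distinct sums: A + B = {-8, -4, -3, 0, 1, 3, 4, 5, 8, 9}
|A + B| = 10

A + B = {-8, -4, -3, 0, 1, 3, 4, 5, 8, 9}


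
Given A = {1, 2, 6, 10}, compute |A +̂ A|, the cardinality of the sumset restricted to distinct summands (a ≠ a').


Restricted sumset: A +̂ A = {a + a' : a ∈ A, a' ∈ A, a ≠ a'}.
Equivalently, take A + A and drop any sum 2a that is achievable ONLY as a + a for a ∈ A (i.e. sums representable only with equal summands).
Enumerate pairs (a, a') with a < a' (symmetric, so each unordered pair gives one sum; this covers all a ≠ a'):
  1 + 2 = 3
  1 + 6 = 7
  1 + 10 = 11
  2 + 6 = 8
  2 + 10 = 12
  6 + 10 = 16
Collected distinct sums: {3, 7, 8, 11, 12, 16}
|A +̂ A| = 6
(Reference bound: |A +̂ A| ≥ 2|A| - 3 for |A| ≥ 2, with |A| = 4 giving ≥ 5.)

|A +̂ A| = 6


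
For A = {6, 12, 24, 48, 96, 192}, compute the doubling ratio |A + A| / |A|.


|A| = 6.
Compute A + A by enumerating all 36 pairs.
A + A = {12, 18, 24, 30, 36, 48, 54, 60, 72, 96, 102, 108, 120, 144, 192, 198, 204, 216, 240, 288, 384}, so |A + A| = 21.
K = |A + A| / |A| = 21/6 = 7/2 ≈ 3.5000.
Reference: AP of size 6 gives K = 11/6 ≈ 1.8333; a fully generic set of size 6 gives K ≈ 3.5000.

|A| = 6, |A + A| = 21, K = 21/6 = 7/2.


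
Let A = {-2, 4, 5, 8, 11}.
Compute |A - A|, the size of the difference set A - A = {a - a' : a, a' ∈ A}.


A - A = {a - a' : a, a' ∈ A}; |A| = 5.
Bounds: 2|A|-1 ≤ |A - A| ≤ |A|² - |A| + 1, i.e. 9 ≤ |A - A| ≤ 21.
Note: 0 ∈ A - A always (from a - a). The set is symmetric: if d ∈ A - A then -d ∈ A - A.
Enumerate nonzero differences d = a - a' with a > a' (then include -d):
Positive differences: {1, 3, 4, 6, 7, 10, 13}
Full difference set: {0} ∪ (positive diffs) ∪ (negative diffs).
|A - A| = 1 + 2·7 = 15 (matches direct enumeration: 15).

|A - A| = 15


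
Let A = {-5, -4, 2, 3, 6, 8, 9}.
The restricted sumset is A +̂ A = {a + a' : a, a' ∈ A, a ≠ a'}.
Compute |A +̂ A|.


Restricted sumset: A +̂ A = {a + a' : a ∈ A, a' ∈ A, a ≠ a'}.
Equivalently, take A + A and drop any sum 2a that is achievable ONLY as a + a for a ∈ A (i.e. sums representable only with equal summands).
Enumerate pairs (a, a') with a < a' (symmetric, so each unordered pair gives one sum; this covers all a ≠ a'):
  -5 + -4 = -9
  -5 + 2 = -3
  -5 + 3 = -2
  -5 + 6 = 1
  -5 + 8 = 3
  -5 + 9 = 4
  -4 + 2 = -2
  -4 + 3 = -1
  -4 + 6 = 2
  -4 + 8 = 4
  -4 + 9 = 5
  2 + 3 = 5
  2 + 6 = 8
  2 + 8 = 10
  2 + 9 = 11
  3 + 6 = 9
  3 + 8 = 11
  3 + 9 = 12
  6 + 8 = 14
  6 + 9 = 15
  8 + 9 = 17
Collected distinct sums: {-9, -3, -2, -1, 1, 2, 3, 4, 5, 8, 9, 10, 11, 12, 14, 15, 17}
|A +̂ A| = 17
(Reference bound: |A +̂ A| ≥ 2|A| - 3 for |A| ≥ 2, with |A| = 7 giving ≥ 11.)

|A +̂ A| = 17


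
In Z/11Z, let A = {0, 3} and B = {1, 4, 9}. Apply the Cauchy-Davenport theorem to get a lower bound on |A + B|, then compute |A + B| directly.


Cauchy-Davenport: |A + B| ≥ min(p, |A| + |B| - 1) for A, B nonempty in Z/pZ.
|A| = 2, |B| = 3, p = 11.
CD lower bound = min(11, 2 + 3 - 1) = min(11, 4) = 4.
Compute A + B mod 11 directly:
a = 0: 0+1=1, 0+4=4, 0+9=9
a = 3: 3+1=4, 3+4=7, 3+9=1
A + B = {1, 4, 7, 9}, so |A + B| = 4.
Verify: 4 ≥ 4? Yes ✓.

CD lower bound = 4, actual |A + B| = 4.


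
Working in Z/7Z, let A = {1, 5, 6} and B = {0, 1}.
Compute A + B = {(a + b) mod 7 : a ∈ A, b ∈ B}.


Work in Z/7Z: reduce every sum a + b modulo 7.
Enumerate all 6 pairs:
a = 1: 1+0=1, 1+1=2
a = 5: 5+0=5, 5+1=6
a = 6: 6+0=6, 6+1=0
Distinct residues collected: {0, 1, 2, 5, 6}
|A + B| = 5 (out of 7 total residues).

A + B = {0, 1, 2, 5, 6}


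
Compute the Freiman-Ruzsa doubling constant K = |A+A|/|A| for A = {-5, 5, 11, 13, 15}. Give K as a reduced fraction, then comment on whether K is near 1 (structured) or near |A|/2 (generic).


|A| = 5.
Compute A + A by enumerating all 25 pairs.
A + A = {-10, 0, 6, 8, 10, 16, 18, 20, 22, 24, 26, 28, 30}, so |A + A| = 13.
K = |A + A| / |A| = 13/5 (already in lowest terms) ≈ 2.6000.
Reference: AP of size 5 gives K = 9/5 ≈ 1.8000; a fully generic set of size 5 gives K ≈ 3.0000.

|A| = 5, |A + A| = 13, K = 13/5.


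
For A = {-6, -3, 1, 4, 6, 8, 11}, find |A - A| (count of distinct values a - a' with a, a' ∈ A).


A - A = {a - a' : a, a' ∈ A}; |A| = 7.
Bounds: 2|A|-1 ≤ |A - A| ≤ |A|² - |A| + 1, i.e. 13 ≤ |A - A| ≤ 43.
Note: 0 ∈ A - A always (from a - a). The set is symmetric: if d ∈ A - A then -d ∈ A - A.
Enumerate nonzero differences d = a - a' with a > a' (then include -d):
Positive differences: {2, 3, 4, 5, 7, 9, 10, 11, 12, 14, 17}
Full difference set: {0} ∪ (positive diffs) ∪ (negative diffs).
|A - A| = 1 + 2·11 = 23 (matches direct enumeration: 23).

|A - A| = 23


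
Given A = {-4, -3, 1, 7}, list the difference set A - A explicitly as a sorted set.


A - A = {a - a' : a, a' ∈ A}.
Compute a - a' for each ordered pair (a, a'):
a = -4: -4--4=0, -4--3=-1, -4-1=-5, -4-7=-11
a = -3: -3--4=1, -3--3=0, -3-1=-4, -3-7=-10
a = 1: 1--4=5, 1--3=4, 1-1=0, 1-7=-6
a = 7: 7--4=11, 7--3=10, 7-1=6, 7-7=0
Collecting distinct values (and noting 0 appears from a-a):
A - A = {-11, -10, -6, -5, -4, -1, 0, 1, 4, 5, 6, 10, 11}
|A - A| = 13

A - A = {-11, -10, -6, -5, -4, -1, 0, 1, 4, 5, 6, 10, 11}


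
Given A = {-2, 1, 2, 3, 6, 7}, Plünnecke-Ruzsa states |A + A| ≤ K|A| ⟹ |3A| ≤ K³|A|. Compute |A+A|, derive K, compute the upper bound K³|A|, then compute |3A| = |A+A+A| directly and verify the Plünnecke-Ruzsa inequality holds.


|A| = 6.
Step 1: Compute A + A by enumerating all 36 pairs.
A + A = {-4, -1, 0, 1, 2, 3, 4, 5, 6, 7, 8, 9, 10, 12, 13, 14}, so |A + A| = 16.
Step 2: Doubling constant K = |A + A|/|A| = 16/6 = 16/6 ≈ 2.6667.
Step 3: Plünnecke-Ruzsa gives |3A| ≤ K³·|A| = (2.6667)³ · 6 ≈ 113.7778.
Step 4: Compute 3A = A + A + A directly by enumerating all triples (a,b,c) ∈ A³; |3A| = 26.
Step 5: Check 26 ≤ 113.7778? Yes ✓.

K = 16/6, Plünnecke-Ruzsa bound K³|A| ≈ 113.7778, |3A| = 26, inequality holds.


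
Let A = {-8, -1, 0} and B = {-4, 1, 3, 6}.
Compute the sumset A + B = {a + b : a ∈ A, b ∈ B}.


A + B = {a + b : a ∈ A, b ∈ B}.
Enumerate all |A|·|B| = 3·4 = 12 pairs (a, b) and collect distinct sums.
a = -8: -8+-4=-12, -8+1=-7, -8+3=-5, -8+6=-2
a = -1: -1+-4=-5, -1+1=0, -1+3=2, -1+6=5
a = 0: 0+-4=-4, 0+1=1, 0+3=3, 0+6=6
Collecting distinct sums: A + B = {-12, -7, -5, -4, -2, 0, 1, 2, 3, 5, 6}
|A + B| = 11

A + B = {-12, -7, -5, -4, -2, 0, 1, 2, 3, 5, 6}


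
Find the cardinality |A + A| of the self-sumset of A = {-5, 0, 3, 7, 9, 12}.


A + A = {a + a' : a, a' ∈ A}; |A| = 6.
General bounds: 2|A| - 1 ≤ |A + A| ≤ |A|(|A|+1)/2, i.e. 11 ≤ |A + A| ≤ 21.
Lower bound 2|A|-1 is attained iff A is an arithmetic progression.
Enumerate sums a + a' for a ≤ a' (symmetric, so this suffices):
a = -5: -5+-5=-10, -5+0=-5, -5+3=-2, -5+7=2, -5+9=4, -5+12=7
a = 0: 0+0=0, 0+3=3, 0+7=7, 0+9=9, 0+12=12
a = 3: 3+3=6, 3+7=10, 3+9=12, 3+12=15
a = 7: 7+7=14, 7+9=16, 7+12=19
a = 9: 9+9=18, 9+12=21
a = 12: 12+12=24
Distinct sums: {-10, -5, -2, 0, 2, 3, 4, 6, 7, 9, 10, 12, 14, 15, 16, 18, 19, 21, 24}
|A + A| = 19

|A + A| = 19


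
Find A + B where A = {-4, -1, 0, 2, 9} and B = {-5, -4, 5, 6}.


A + B = {a + b : a ∈ A, b ∈ B}.
Enumerate all |A|·|B| = 5·4 = 20 pairs (a, b) and collect distinct sums.
a = -4: -4+-5=-9, -4+-4=-8, -4+5=1, -4+6=2
a = -1: -1+-5=-6, -1+-4=-5, -1+5=4, -1+6=5
a = 0: 0+-5=-5, 0+-4=-4, 0+5=5, 0+6=6
a = 2: 2+-5=-3, 2+-4=-2, 2+5=7, 2+6=8
a = 9: 9+-5=4, 9+-4=5, 9+5=14, 9+6=15
Collecting distinct sums: A + B = {-9, -8, -6, -5, -4, -3, -2, 1, 2, 4, 5, 6, 7, 8, 14, 15}
|A + B| = 16

A + B = {-9, -8, -6, -5, -4, -3, -2, 1, 2, 4, 5, 6, 7, 8, 14, 15}


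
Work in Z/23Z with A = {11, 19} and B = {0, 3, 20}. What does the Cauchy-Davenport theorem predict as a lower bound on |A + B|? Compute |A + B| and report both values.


Cauchy-Davenport: |A + B| ≥ min(p, |A| + |B| - 1) for A, B nonempty in Z/pZ.
|A| = 2, |B| = 3, p = 23.
CD lower bound = min(23, 2 + 3 - 1) = min(23, 4) = 4.
Compute A + B mod 23 directly:
a = 11: 11+0=11, 11+3=14, 11+20=8
a = 19: 19+0=19, 19+3=22, 19+20=16
A + B = {8, 11, 14, 16, 19, 22}, so |A + B| = 6.
Verify: 6 ≥ 4? Yes ✓.

CD lower bound = 4, actual |A + B| = 6.


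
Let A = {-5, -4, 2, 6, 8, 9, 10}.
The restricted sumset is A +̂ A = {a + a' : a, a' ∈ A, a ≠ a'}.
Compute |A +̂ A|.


Restricted sumset: A +̂ A = {a + a' : a ∈ A, a' ∈ A, a ≠ a'}.
Equivalently, take A + A and drop any sum 2a that is achievable ONLY as a + a for a ∈ A (i.e. sums representable only with equal summands).
Enumerate pairs (a, a') with a < a' (symmetric, so each unordered pair gives one sum; this covers all a ≠ a'):
  -5 + -4 = -9
  -5 + 2 = -3
  -5 + 6 = 1
  -5 + 8 = 3
  -5 + 9 = 4
  -5 + 10 = 5
  -4 + 2 = -2
  -4 + 6 = 2
  -4 + 8 = 4
  -4 + 9 = 5
  -4 + 10 = 6
  2 + 6 = 8
  2 + 8 = 10
  2 + 9 = 11
  2 + 10 = 12
  6 + 8 = 14
  6 + 9 = 15
  6 + 10 = 16
  8 + 9 = 17
  8 + 10 = 18
  9 + 10 = 19
Collected distinct sums: {-9, -3, -2, 1, 2, 3, 4, 5, 6, 8, 10, 11, 12, 14, 15, 16, 17, 18, 19}
|A +̂ A| = 19
(Reference bound: |A +̂ A| ≥ 2|A| - 3 for |A| ≥ 2, with |A| = 7 giving ≥ 11.)

|A +̂ A| = 19


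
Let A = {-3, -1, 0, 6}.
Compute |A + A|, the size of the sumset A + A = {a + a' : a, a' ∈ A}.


A + A = {a + a' : a, a' ∈ A}; |A| = 4.
General bounds: 2|A| - 1 ≤ |A + A| ≤ |A|(|A|+1)/2, i.e. 7 ≤ |A + A| ≤ 10.
Lower bound 2|A|-1 is attained iff A is an arithmetic progression.
Enumerate sums a + a' for a ≤ a' (symmetric, so this suffices):
a = -3: -3+-3=-6, -3+-1=-4, -3+0=-3, -3+6=3
a = -1: -1+-1=-2, -1+0=-1, -1+6=5
a = 0: 0+0=0, 0+6=6
a = 6: 6+6=12
Distinct sums: {-6, -4, -3, -2, -1, 0, 3, 5, 6, 12}
|A + A| = 10

|A + A| = 10


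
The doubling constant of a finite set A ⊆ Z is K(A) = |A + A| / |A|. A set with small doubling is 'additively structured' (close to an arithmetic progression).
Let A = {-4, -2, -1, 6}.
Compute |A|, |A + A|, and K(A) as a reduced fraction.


|A| = 4.
Compute A + A by enumerating all 16 pairs.
A + A = {-8, -6, -5, -4, -3, -2, 2, 4, 5, 12}, so |A + A| = 10.
K = |A + A| / |A| = 10/4 = 5/2 ≈ 2.5000.
Reference: AP of size 4 gives K = 7/4 ≈ 1.7500; a fully generic set of size 4 gives K ≈ 2.5000.

|A| = 4, |A + A| = 10, K = 10/4 = 5/2.


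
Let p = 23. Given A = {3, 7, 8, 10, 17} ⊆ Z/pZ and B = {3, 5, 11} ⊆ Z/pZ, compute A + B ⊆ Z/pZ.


Work in Z/23Z: reduce every sum a + b modulo 23.
Enumerate all 15 pairs:
a = 3: 3+3=6, 3+5=8, 3+11=14
a = 7: 7+3=10, 7+5=12, 7+11=18
a = 8: 8+3=11, 8+5=13, 8+11=19
a = 10: 10+3=13, 10+5=15, 10+11=21
a = 17: 17+3=20, 17+5=22, 17+11=5
Distinct residues collected: {5, 6, 8, 10, 11, 12, 13, 14, 15, 18, 19, 20, 21, 22}
|A + B| = 14 (out of 23 total residues).

A + B = {5, 6, 8, 10, 11, 12, 13, 14, 15, 18, 19, 20, 21, 22}


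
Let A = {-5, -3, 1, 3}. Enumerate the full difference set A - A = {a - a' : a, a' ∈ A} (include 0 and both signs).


A - A = {a - a' : a, a' ∈ A}.
Compute a - a' for each ordered pair (a, a'):
a = -5: -5--5=0, -5--3=-2, -5-1=-6, -5-3=-8
a = -3: -3--5=2, -3--3=0, -3-1=-4, -3-3=-6
a = 1: 1--5=6, 1--3=4, 1-1=0, 1-3=-2
a = 3: 3--5=8, 3--3=6, 3-1=2, 3-3=0
Collecting distinct values (and noting 0 appears from a-a):
A - A = {-8, -6, -4, -2, 0, 2, 4, 6, 8}
|A - A| = 9

A - A = {-8, -6, -4, -2, 0, 2, 4, 6, 8}


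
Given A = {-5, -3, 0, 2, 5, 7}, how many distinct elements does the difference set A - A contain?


A - A = {a - a' : a, a' ∈ A}; |A| = 6.
Bounds: 2|A|-1 ≤ |A - A| ≤ |A|² - |A| + 1, i.e. 11 ≤ |A - A| ≤ 31.
Note: 0 ∈ A - A always (from a - a). The set is symmetric: if d ∈ A - A then -d ∈ A - A.
Enumerate nonzero differences d = a - a' with a > a' (then include -d):
Positive differences: {2, 3, 5, 7, 8, 10, 12}
Full difference set: {0} ∪ (positive diffs) ∪ (negative diffs).
|A - A| = 1 + 2·7 = 15 (matches direct enumeration: 15).

|A - A| = 15


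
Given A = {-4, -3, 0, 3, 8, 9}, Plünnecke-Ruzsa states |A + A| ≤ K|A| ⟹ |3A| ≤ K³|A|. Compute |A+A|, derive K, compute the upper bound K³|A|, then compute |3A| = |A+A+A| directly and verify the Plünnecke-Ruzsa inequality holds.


|A| = 6.
Step 1: Compute A + A by enumerating all 36 pairs.
A + A = {-8, -7, -6, -4, -3, -1, 0, 3, 4, 5, 6, 8, 9, 11, 12, 16, 17, 18}, so |A + A| = 18.
Step 2: Doubling constant K = |A + A|/|A| = 18/6 = 18/6 ≈ 3.0000.
Step 3: Plünnecke-Ruzsa gives |3A| ≤ K³·|A| = (3.0000)³ · 6 ≈ 162.0000.
Step 4: Compute 3A = A + A + A directly by enumerating all triples (a,b,c) ∈ A³; |3A| = 36.
Step 5: Check 36 ≤ 162.0000? Yes ✓.

K = 18/6, Plünnecke-Ruzsa bound K³|A| ≈ 162.0000, |3A| = 36, inequality holds.


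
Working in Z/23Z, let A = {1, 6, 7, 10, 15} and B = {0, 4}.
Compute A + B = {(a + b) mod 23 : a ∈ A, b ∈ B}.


Work in Z/23Z: reduce every sum a + b modulo 23.
Enumerate all 10 pairs:
a = 1: 1+0=1, 1+4=5
a = 6: 6+0=6, 6+4=10
a = 7: 7+0=7, 7+4=11
a = 10: 10+0=10, 10+4=14
a = 15: 15+0=15, 15+4=19
Distinct residues collected: {1, 5, 6, 7, 10, 11, 14, 15, 19}
|A + B| = 9 (out of 23 total residues).

A + B = {1, 5, 6, 7, 10, 11, 14, 15, 19}


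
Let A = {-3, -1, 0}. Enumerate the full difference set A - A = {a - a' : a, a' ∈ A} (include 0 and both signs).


A - A = {a - a' : a, a' ∈ A}.
Compute a - a' for each ordered pair (a, a'):
a = -3: -3--3=0, -3--1=-2, -3-0=-3
a = -1: -1--3=2, -1--1=0, -1-0=-1
a = 0: 0--3=3, 0--1=1, 0-0=0
Collecting distinct values (and noting 0 appears from a-a):
A - A = {-3, -2, -1, 0, 1, 2, 3}
|A - A| = 7

A - A = {-3, -2, -1, 0, 1, 2, 3}


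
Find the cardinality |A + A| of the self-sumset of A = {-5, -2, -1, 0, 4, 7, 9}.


A + A = {a + a' : a, a' ∈ A}; |A| = 7.
General bounds: 2|A| - 1 ≤ |A + A| ≤ |A|(|A|+1)/2, i.e. 13 ≤ |A + A| ≤ 28.
Lower bound 2|A|-1 is attained iff A is an arithmetic progression.
Enumerate sums a + a' for a ≤ a' (symmetric, so this suffices):
a = -5: -5+-5=-10, -5+-2=-7, -5+-1=-6, -5+0=-5, -5+4=-1, -5+7=2, -5+9=4
a = -2: -2+-2=-4, -2+-1=-3, -2+0=-2, -2+4=2, -2+7=5, -2+9=7
a = -1: -1+-1=-2, -1+0=-1, -1+4=3, -1+7=6, -1+9=8
a = 0: 0+0=0, 0+4=4, 0+7=7, 0+9=9
a = 4: 4+4=8, 4+7=11, 4+9=13
a = 7: 7+7=14, 7+9=16
a = 9: 9+9=18
Distinct sums: {-10, -7, -6, -5, -4, -3, -2, -1, 0, 2, 3, 4, 5, 6, 7, 8, 9, 11, 13, 14, 16, 18}
|A + A| = 22

|A + A| = 22


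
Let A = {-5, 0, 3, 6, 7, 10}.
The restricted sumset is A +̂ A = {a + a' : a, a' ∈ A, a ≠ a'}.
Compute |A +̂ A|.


Restricted sumset: A +̂ A = {a + a' : a ∈ A, a' ∈ A, a ≠ a'}.
Equivalently, take A + A and drop any sum 2a that is achievable ONLY as a + a for a ∈ A (i.e. sums representable only with equal summands).
Enumerate pairs (a, a') with a < a' (symmetric, so each unordered pair gives one sum; this covers all a ≠ a'):
  -5 + 0 = -5
  -5 + 3 = -2
  -5 + 6 = 1
  -5 + 7 = 2
  -5 + 10 = 5
  0 + 3 = 3
  0 + 6 = 6
  0 + 7 = 7
  0 + 10 = 10
  3 + 6 = 9
  3 + 7 = 10
  3 + 10 = 13
  6 + 7 = 13
  6 + 10 = 16
  7 + 10 = 17
Collected distinct sums: {-5, -2, 1, 2, 3, 5, 6, 7, 9, 10, 13, 16, 17}
|A +̂ A| = 13
(Reference bound: |A +̂ A| ≥ 2|A| - 3 for |A| ≥ 2, with |A| = 6 giving ≥ 9.)

|A +̂ A| = 13


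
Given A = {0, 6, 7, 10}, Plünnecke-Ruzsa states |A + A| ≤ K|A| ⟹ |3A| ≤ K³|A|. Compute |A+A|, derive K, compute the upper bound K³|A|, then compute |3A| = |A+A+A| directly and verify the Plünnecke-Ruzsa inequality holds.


|A| = 4.
Step 1: Compute A + A by enumerating all 16 pairs.
A + A = {0, 6, 7, 10, 12, 13, 14, 16, 17, 20}, so |A + A| = 10.
Step 2: Doubling constant K = |A + A|/|A| = 10/4 = 10/4 ≈ 2.5000.
Step 3: Plünnecke-Ruzsa gives |3A| ≤ K³·|A| = (2.5000)³ · 4 ≈ 62.5000.
Step 4: Compute 3A = A + A + A directly by enumerating all triples (a,b,c) ∈ A³; |3A| = 19.
Step 5: Check 19 ≤ 62.5000? Yes ✓.

K = 10/4, Plünnecke-Ruzsa bound K³|A| ≈ 62.5000, |3A| = 19, inequality holds.


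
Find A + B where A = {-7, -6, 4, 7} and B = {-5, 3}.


A + B = {a + b : a ∈ A, b ∈ B}.
Enumerate all |A|·|B| = 4·2 = 8 pairs (a, b) and collect distinct sums.
a = -7: -7+-5=-12, -7+3=-4
a = -6: -6+-5=-11, -6+3=-3
a = 4: 4+-5=-1, 4+3=7
a = 7: 7+-5=2, 7+3=10
Collecting distinct sums: A + B = {-12, -11, -4, -3, -1, 2, 7, 10}
|A + B| = 8

A + B = {-12, -11, -4, -3, -1, 2, 7, 10}


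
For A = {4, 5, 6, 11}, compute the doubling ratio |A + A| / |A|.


|A| = 4.
Compute A + A by enumerating all 16 pairs.
A + A = {8, 9, 10, 11, 12, 15, 16, 17, 22}, so |A + A| = 9.
K = |A + A| / |A| = 9/4 (already in lowest terms) ≈ 2.2500.
Reference: AP of size 4 gives K = 7/4 ≈ 1.7500; a fully generic set of size 4 gives K ≈ 2.5000.

|A| = 4, |A + A| = 9, K = 9/4.


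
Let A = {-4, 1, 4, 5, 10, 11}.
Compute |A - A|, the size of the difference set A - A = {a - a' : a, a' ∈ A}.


A - A = {a - a' : a, a' ∈ A}; |A| = 6.
Bounds: 2|A|-1 ≤ |A - A| ≤ |A|² - |A| + 1, i.e. 11 ≤ |A - A| ≤ 31.
Note: 0 ∈ A - A always (from a - a). The set is symmetric: if d ∈ A - A then -d ∈ A - A.
Enumerate nonzero differences d = a - a' with a > a' (then include -d):
Positive differences: {1, 3, 4, 5, 6, 7, 8, 9, 10, 14, 15}
Full difference set: {0} ∪ (positive diffs) ∪ (negative diffs).
|A - A| = 1 + 2·11 = 23 (matches direct enumeration: 23).

|A - A| = 23


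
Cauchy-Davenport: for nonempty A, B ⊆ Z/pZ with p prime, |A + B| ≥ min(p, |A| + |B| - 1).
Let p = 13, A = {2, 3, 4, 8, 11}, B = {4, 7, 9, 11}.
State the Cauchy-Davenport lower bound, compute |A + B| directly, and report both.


Cauchy-Davenport: |A + B| ≥ min(p, |A| + |B| - 1) for A, B nonempty in Z/pZ.
|A| = 5, |B| = 4, p = 13.
CD lower bound = min(13, 5 + 4 - 1) = min(13, 8) = 8.
Compute A + B mod 13 directly:
a = 2: 2+4=6, 2+7=9, 2+9=11, 2+11=0
a = 3: 3+4=7, 3+7=10, 3+9=12, 3+11=1
a = 4: 4+4=8, 4+7=11, 4+9=0, 4+11=2
a = 8: 8+4=12, 8+7=2, 8+9=4, 8+11=6
a = 11: 11+4=2, 11+7=5, 11+9=7, 11+11=9
A + B = {0, 1, 2, 4, 5, 6, 7, 8, 9, 10, 11, 12}, so |A + B| = 12.
Verify: 12 ≥ 8? Yes ✓.

CD lower bound = 8, actual |A + B| = 12.


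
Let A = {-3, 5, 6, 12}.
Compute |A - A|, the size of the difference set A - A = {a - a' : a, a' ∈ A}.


A - A = {a - a' : a, a' ∈ A}; |A| = 4.
Bounds: 2|A|-1 ≤ |A - A| ≤ |A|² - |A| + 1, i.e. 7 ≤ |A - A| ≤ 13.
Note: 0 ∈ A - A always (from a - a). The set is symmetric: if d ∈ A - A then -d ∈ A - A.
Enumerate nonzero differences d = a - a' with a > a' (then include -d):
Positive differences: {1, 6, 7, 8, 9, 15}
Full difference set: {0} ∪ (positive diffs) ∪ (negative diffs).
|A - A| = 1 + 2·6 = 13 (matches direct enumeration: 13).

|A - A| = 13


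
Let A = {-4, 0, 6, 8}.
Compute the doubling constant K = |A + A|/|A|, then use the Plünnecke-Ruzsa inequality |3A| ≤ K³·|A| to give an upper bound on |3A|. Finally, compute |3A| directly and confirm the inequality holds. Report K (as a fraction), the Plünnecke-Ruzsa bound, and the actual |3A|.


|A| = 4.
Step 1: Compute A + A by enumerating all 16 pairs.
A + A = {-8, -4, 0, 2, 4, 6, 8, 12, 14, 16}, so |A + A| = 10.
Step 2: Doubling constant K = |A + A|/|A| = 10/4 = 10/4 ≈ 2.5000.
Step 3: Plünnecke-Ruzsa gives |3A| ≤ K³·|A| = (2.5000)³ · 4 ≈ 62.5000.
Step 4: Compute 3A = A + A + A directly by enumerating all triples (a,b,c) ∈ A³; |3A| = 17.
Step 5: Check 17 ≤ 62.5000? Yes ✓.

K = 10/4, Plünnecke-Ruzsa bound K³|A| ≈ 62.5000, |3A| = 17, inequality holds.


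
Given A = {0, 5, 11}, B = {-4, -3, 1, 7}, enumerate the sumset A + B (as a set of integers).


A + B = {a + b : a ∈ A, b ∈ B}.
Enumerate all |A|·|B| = 3·4 = 12 pairs (a, b) and collect distinct sums.
a = 0: 0+-4=-4, 0+-3=-3, 0+1=1, 0+7=7
a = 5: 5+-4=1, 5+-3=2, 5+1=6, 5+7=12
a = 11: 11+-4=7, 11+-3=8, 11+1=12, 11+7=18
Collecting distinct sums: A + B = {-4, -3, 1, 2, 6, 7, 8, 12, 18}
|A + B| = 9

A + B = {-4, -3, 1, 2, 6, 7, 8, 12, 18}


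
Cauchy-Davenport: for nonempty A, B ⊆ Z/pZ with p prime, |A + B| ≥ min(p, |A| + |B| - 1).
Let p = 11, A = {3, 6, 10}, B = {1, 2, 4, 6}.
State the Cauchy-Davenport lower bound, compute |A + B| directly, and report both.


Cauchy-Davenport: |A + B| ≥ min(p, |A| + |B| - 1) for A, B nonempty in Z/pZ.
|A| = 3, |B| = 4, p = 11.
CD lower bound = min(11, 3 + 4 - 1) = min(11, 6) = 6.
Compute A + B mod 11 directly:
a = 3: 3+1=4, 3+2=5, 3+4=7, 3+6=9
a = 6: 6+1=7, 6+2=8, 6+4=10, 6+6=1
a = 10: 10+1=0, 10+2=1, 10+4=3, 10+6=5
A + B = {0, 1, 3, 4, 5, 7, 8, 9, 10}, so |A + B| = 9.
Verify: 9 ≥ 6? Yes ✓.

CD lower bound = 6, actual |A + B| = 9.


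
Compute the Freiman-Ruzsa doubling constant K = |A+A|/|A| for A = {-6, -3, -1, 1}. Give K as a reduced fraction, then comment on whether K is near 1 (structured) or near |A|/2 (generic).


|A| = 4.
Compute A + A by enumerating all 16 pairs.
A + A = {-12, -9, -7, -6, -5, -4, -2, 0, 2}, so |A + A| = 9.
K = |A + A| / |A| = 9/4 (already in lowest terms) ≈ 2.2500.
Reference: AP of size 4 gives K = 7/4 ≈ 1.7500; a fully generic set of size 4 gives K ≈ 2.5000.

|A| = 4, |A + A| = 9, K = 9/4.


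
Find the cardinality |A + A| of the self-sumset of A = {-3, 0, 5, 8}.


A + A = {a + a' : a, a' ∈ A}; |A| = 4.
General bounds: 2|A| - 1 ≤ |A + A| ≤ |A|(|A|+1)/2, i.e. 7 ≤ |A + A| ≤ 10.
Lower bound 2|A|-1 is attained iff A is an arithmetic progression.
Enumerate sums a + a' for a ≤ a' (symmetric, so this suffices):
a = -3: -3+-3=-6, -3+0=-3, -3+5=2, -3+8=5
a = 0: 0+0=0, 0+5=5, 0+8=8
a = 5: 5+5=10, 5+8=13
a = 8: 8+8=16
Distinct sums: {-6, -3, 0, 2, 5, 8, 10, 13, 16}
|A + A| = 9

|A + A| = 9


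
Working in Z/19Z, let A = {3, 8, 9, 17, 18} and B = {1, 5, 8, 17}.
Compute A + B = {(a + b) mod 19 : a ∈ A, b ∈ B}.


Work in Z/19Z: reduce every sum a + b modulo 19.
Enumerate all 20 pairs:
a = 3: 3+1=4, 3+5=8, 3+8=11, 3+17=1
a = 8: 8+1=9, 8+5=13, 8+8=16, 8+17=6
a = 9: 9+1=10, 9+5=14, 9+8=17, 9+17=7
a = 17: 17+1=18, 17+5=3, 17+8=6, 17+17=15
a = 18: 18+1=0, 18+5=4, 18+8=7, 18+17=16
Distinct residues collected: {0, 1, 3, 4, 6, 7, 8, 9, 10, 11, 13, 14, 15, 16, 17, 18}
|A + B| = 16 (out of 19 total residues).

A + B = {0, 1, 3, 4, 6, 7, 8, 9, 10, 11, 13, 14, 15, 16, 17, 18}


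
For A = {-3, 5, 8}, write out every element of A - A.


A - A = {a - a' : a, a' ∈ A}.
Compute a - a' for each ordered pair (a, a'):
a = -3: -3--3=0, -3-5=-8, -3-8=-11
a = 5: 5--3=8, 5-5=0, 5-8=-3
a = 8: 8--3=11, 8-5=3, 8-8=0
Collecting distinct values (and noting 0 appears from a-a):
A - A = {-11, -8, -3, 0, 3, 8, 11}
|A - A| = 7

A - A = {-11, -8, -3, 0, 3, 8, 11}
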